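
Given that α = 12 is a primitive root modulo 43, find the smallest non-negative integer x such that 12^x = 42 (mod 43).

21

Baby-step giant-step with m = ceil(sqrt(42)) = 7.
Baby table (12^j mod 43 for j=0..6):
  0:1  1:12  2:15  3:8  4:10  5:34  6:21
Giant step factor: 12^(-7) ≡ 7 (mod 43).
Scan 42·7^i mod 43 for i = 0, 1, …:
  i=0: 42   i=1: 36   i=2: 37   i=3: 1
Match at i=3, j=0: x = 3·7 + 0 = 21.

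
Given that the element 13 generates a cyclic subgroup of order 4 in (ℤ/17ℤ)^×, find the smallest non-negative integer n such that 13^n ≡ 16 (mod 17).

Successive powers of 13 modulo 17:
  13^0=1  13^1=13  13^2=16
So 13^2 ≡ 16 (mod 17), giving n = 2.

2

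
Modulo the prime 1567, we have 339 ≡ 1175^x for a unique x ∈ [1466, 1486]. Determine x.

1479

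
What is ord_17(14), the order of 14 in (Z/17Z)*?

16

The order of 14 must divide p − 1 = 16 = 2^4.
Divisors: 1, 2, 4, 8, 16.
Check each in increasing order: 14^1 ≡ 14;  14^2 ≡ 9;  14^4 ≡ 13;  14^8 ≡ 16;  14^16 ≡ 1.
Smallest exponent giving 1 is 16.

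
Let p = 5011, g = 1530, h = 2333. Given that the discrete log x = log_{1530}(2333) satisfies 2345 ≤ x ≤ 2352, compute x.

Compute 1530^2345 mod 5011 = 979, then multiply by 1530 repeatedly:
  1530^2345=979  1530^2346=4592  1530^2347=338  1530^2348=1007  1530^2349=2333
Found 2333 at exponent 2349.

2349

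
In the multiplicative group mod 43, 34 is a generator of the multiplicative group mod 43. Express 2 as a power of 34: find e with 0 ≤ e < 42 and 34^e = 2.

3

Successive powers of 34 modulo 43:
  34^0=1  34^1=34  34^2=38  34^3=2
So 34^3 ≡ 2 (mod 43), giving e = 3.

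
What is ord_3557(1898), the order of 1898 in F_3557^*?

3556

The order of 1898 must divide p − 1 = 3556 = 2^2 · 7 · 127.
Divisors: 1, 2, 4, 7, 14, 28, 127, 254, 508, 889, 1778, 3556.
Check each in increasing order: 1898^1 ≡ 1898;  1898^2 ≡ 2720;  1898^4 ≡ 3397;  1898^7 ≡ 497;  1898^14 ≡ 1576;  1898^28 ≡ 990;  1898^127 ≡ 3061;  1898^254 ≡ 583;  1898^508 ≡ 1974;  1898^889 ≡ 2614;  1898^1778 ≡ 3556;  1898^3556 ≡ 1.
Smallest exponent giving 1 is 3556.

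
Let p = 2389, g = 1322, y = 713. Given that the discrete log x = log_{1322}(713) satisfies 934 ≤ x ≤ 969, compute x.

Compute 1322^934 mod 2389 = 1948, then multiply by 1322 repeatedly:
  1322^934=1948  1322^935=2303  1322^936=980  1322^937=722  1322^938=1273
  1322^939=1050  1322^940=91  1322^941=852  1322^942=1125  1322^943=1292
  1322^944=2278  1322^945=1376  1322^946=1043  1322^947=393  1322^948=1133
  1322^949=2312  1322^950=933  1322^951=702  1322^952=1112  1322^953=829
  1322^954=1776  1322^955=1874  1322^956=35  1322^957=879  1322^958=984
  1322^959=1232  1322^960=1795  1322^961=713
Found 713 at exponent 961.

961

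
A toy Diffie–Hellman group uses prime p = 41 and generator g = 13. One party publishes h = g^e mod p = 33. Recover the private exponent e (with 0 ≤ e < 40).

38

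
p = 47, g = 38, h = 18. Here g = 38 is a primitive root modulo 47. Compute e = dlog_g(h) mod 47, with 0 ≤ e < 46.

44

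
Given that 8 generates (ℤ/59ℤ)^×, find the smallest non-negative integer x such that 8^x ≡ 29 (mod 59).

Baby-step giant-step with m = ceil(sqrt(58)) = 8.
Baby table (8^j mod 59 for j=0..7):
  0:1  1:8  2:5  3:40  4:25  5:23  6:7  7:56
Giant step factor: 8^(-8) ≡ 27 (mod 59).
Scan 29·27^i mod 59 for i = 0, 1, …:
  i=0: 29   i=1: 16   i=2: 19   i=3: 41
  i=4: 45   i=5: 35   i=6: 1
Match at i=6, j=0: x = 6·8 + 0 = 48.

48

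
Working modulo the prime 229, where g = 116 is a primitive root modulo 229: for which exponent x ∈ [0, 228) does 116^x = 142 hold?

161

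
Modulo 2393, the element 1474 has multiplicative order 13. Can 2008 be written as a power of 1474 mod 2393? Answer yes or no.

no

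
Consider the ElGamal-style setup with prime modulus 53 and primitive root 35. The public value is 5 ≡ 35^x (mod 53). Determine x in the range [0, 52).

11

Baby-step giant-step with m = ceil(sqrt(52)) = 8.
Baby table (35^j mod 53 for j=0..7):
  0:1  1:35  2:6  3:51  4:36  5:41  6:4  7:34
Giant step factor: 35^(-8) ≡ 42 (mod 53).
Scan 5·42^i mod 53 for i = 0, 1, …:
  i=0: 5   i=1: 51
Match at i=1, j=3: x = 1·8 + 3 = 11.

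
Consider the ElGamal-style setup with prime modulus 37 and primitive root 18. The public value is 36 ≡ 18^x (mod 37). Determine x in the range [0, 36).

18

Successive powers of 18 modulo 37:
  18^0=1  18^1=18  18^2=28  18^3=23  18^4=7  18^5=15
  18^6=11  18^7=13  18^8=12  18^9=31  18^10=3  18^11=17
  18^12=10  18^13=32  18^14=21  18^15=8  18^16=33  18^17=2
  18^18=36
So 18^18 ≡ 36 (mod 37), giving x = 18.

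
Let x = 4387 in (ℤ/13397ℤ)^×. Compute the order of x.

The order of 4387 must divide p − 1 = 13396 = 2^2 · 17 · 197.
Divisors: 1, 2, 4, 17, 34, 68, 197, 394, 788, 3349, 6698, 13396.
Check each in increasing order: 4387^1 ≡ 4387;  4387^2 ≡ 7677;  4387^4 ≡ 2926;  4387^17 ≡ 10132;  4387^34 ≡ 9610;  4387^68 ≡ 6579;  4387^197 ≡ 8829;  4387^394 ≡ 7495;  4387^788 ≡ 1404;  4387^3349 ≡ 12493;  4387^6698 ≡ 13396;  4387^13396 ≡ 1.
Smallest exponent giving 1 is 13396.

13396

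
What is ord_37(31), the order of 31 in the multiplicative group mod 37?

4

The order of 31 must divide p − 1 = 36 = 2^2 · 3^2.
Divisors: 1, 2, 3, 4, 6, 9, 12, 18, 36.
Check each in increasing order: 31^1 ≡ 31;  31^2 ≡ 36;  31^3 ≡ 6;  31^4 ≡ 1.
Smallest exponent giving 1 is 4.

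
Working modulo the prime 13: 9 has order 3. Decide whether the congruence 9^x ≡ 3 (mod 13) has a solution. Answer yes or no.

yes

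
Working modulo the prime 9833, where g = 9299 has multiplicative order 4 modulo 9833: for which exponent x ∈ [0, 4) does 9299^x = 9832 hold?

2

Successive powers of 9299 modulo 9833:
  9299^0=1  9299^1=9299  9299^2=9832
So 9299^2 ≡ 9832 (mod 9833), giving x = 2.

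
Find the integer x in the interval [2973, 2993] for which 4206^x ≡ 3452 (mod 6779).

2977

Compute 4206^2973 mod 6779 = 2989, then multiply by 4206 repeatedly:
  4206^2973=2989  4206^2974=3468  4206^2975=4779  4206^2976=739  4206^2977=3452
Found 3452 at exponent 2977.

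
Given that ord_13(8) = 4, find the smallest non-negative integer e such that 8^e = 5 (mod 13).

Successive powers of 8 modulo 13:
  8^0=1  8^1=8  8^2=12  8^3=5
So 8^3 ≡ 5 (mod 13), giving e = 3.

3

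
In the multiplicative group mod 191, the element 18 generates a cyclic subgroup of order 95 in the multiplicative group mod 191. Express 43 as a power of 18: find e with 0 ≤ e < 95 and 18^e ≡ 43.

73

Baby-step giant-step with m = ceil(sqrt(95)) = 10.
Baby table (18^j mod 191 for j=0..9):
  0:1  1:18  2:133  3:102  4:117  5:5  6:90  7:92
  8:128  9:12
Giant step factor: 18^(-10) ≡ 107 (mod 191).
Scan 43·107^i mod 191 for i = 0, 1, …:
  i=0: 43   i=1: 17   i=2: 100   i=3: 4
  i=4: 46   i=5: 147   i=6: 67   i=7: 102
Match at i=7, j=3: e = 7·10 + 3 = 73.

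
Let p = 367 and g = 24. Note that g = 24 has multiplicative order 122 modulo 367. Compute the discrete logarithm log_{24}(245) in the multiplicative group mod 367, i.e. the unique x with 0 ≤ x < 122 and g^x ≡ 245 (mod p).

Successive powers of 24 modulo 367:
  24^0=1  24^1=24  24^2=209  24^3=245
So 24^3 ≡ 245 (mod 367), giving x = 3.

3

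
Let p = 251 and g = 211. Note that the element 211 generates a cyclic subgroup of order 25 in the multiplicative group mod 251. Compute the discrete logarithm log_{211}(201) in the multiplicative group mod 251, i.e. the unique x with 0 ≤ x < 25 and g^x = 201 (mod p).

22

Successive powers of 211 modulo 251:
  211^0=1  211^1=211  211^2=94  211^3=5  211^4=51  211^5=219
  211^6=25  211^7=4  211^8=91  211^9=125  211^10=20  211^11=204
  211^12=123  211^13=100  211^14=16  211^15=113  211^16=249  211^17=80
  211^18=63  211^19=241  211^20=149  211^21=64  211^22=201
So 211^22 ≡ 201 (mod 251), giving x = 22.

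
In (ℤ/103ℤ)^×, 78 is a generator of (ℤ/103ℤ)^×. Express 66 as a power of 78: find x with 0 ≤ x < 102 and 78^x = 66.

72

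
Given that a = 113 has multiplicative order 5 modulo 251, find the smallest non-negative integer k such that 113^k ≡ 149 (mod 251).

Successive powers of 113 modulo 251:
  113^0=1  113^1=113  113^2=219  113^3=149
So 113^3 ≡ 149 (mod 251), giving k = 3.

3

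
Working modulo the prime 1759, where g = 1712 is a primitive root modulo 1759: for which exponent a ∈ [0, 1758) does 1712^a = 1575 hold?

Baby-step giant-step with m = ceil(sqrt(1758)) = 42.
Baby table (1712^j mod 1759 for j=0..41):
  0:1  1:1712  2:450  3:1717  4:215  5:449  6:5  7:1524
  8:491  9:1549  10:1075  11:486  12:25  13:584  14:696  15:709
  16:98  17:671  18:125  19:1161  20:1721  21:27  22:490  23:1596
  24:625  25:528  26:1569  27:135  28:691  29:944  30:1366  31:881
  32:809  33:675  34:1696  35:1202  36:1553  37:887  38:527  39:1616
  40:1444  41:733
Giant step factor: 1712^(-42) ≡ 374 (mod 1759).
Scan 1575·374^i mod 1759 for i = 0, 1, …:
  i=0: 1575   i=1: 1544   i=2: 504   i=3: 283
  i=4: 302   i=5: 372   i=6: 167   i=7: 893
  i=8: 1531   i=9: 919     …   i=21: 917
  i=22: 1712
Match at i=22, j=1: a = 22·42 + 1 = 925.

925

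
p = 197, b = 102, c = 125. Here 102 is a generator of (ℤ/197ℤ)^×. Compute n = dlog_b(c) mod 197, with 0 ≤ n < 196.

Baby-step giant-step with m = ceil(sqrt(196)) = 14.
Baby table (102^j mod 197 for j=0..13):
  0:1  1:102  2:160  3:166  4:187  5:162  6:173  7:113
  8:100  9:153  10:43  11:52  12:182  13:46
Giant step factor: 102^(-14) ≡ 93 (mod 197).
Scan 125·93^i mod 197 for i = 0, 1, …:
  i=0: 125   i=1: 2   i=2: 186   i=3: 159
  i=4: 12   i=5: 131   i=6: 166
Match at i=6, j=3: n = 6·14 + 3 = 87.

87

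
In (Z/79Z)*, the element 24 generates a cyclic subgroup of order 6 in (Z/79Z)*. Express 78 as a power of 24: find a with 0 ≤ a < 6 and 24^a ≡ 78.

3

Successive powers of 24 modulo 79:
  24^0=1  24^1=24  24^2=23  24^3=78
So 24^3 ≡ 78 (mod 79), giving a = 3.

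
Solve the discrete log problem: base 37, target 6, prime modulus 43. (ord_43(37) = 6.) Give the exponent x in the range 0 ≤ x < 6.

4

Successive powers of 37 modulo 43:
  37^0=1  37^1=37  37^2=36  37^3=42  37^4=6
So 37^4 ≡ 6 (mod 43), giving x = 4.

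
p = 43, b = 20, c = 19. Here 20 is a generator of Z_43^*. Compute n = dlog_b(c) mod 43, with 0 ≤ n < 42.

13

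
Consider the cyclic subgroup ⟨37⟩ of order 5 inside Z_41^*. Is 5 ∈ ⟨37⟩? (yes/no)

no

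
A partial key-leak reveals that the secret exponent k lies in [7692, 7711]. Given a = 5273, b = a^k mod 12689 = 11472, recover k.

Compute 5273^7692 mod 12689 = 11199, then multiply by 5273 repeatedly:
  5273^7692=11199  5273^7693=10410  5273^7694=12005  5273^7695=9633  5273^7696=742
  5273^7697=4354  5273^7698=4241  5273^7699=4775  5273^7700=3599  5273^7701=7472
  5273^7702=511  5273^7703=4435  5273^7704=12617  5273^7705=1014  5273^7706=4753
  5273^7707=1794  5273^7708=6457  5273^7709=3174  5273^7710=12400  5273^7711=11472
Found 11472 at exponent 7711.

7711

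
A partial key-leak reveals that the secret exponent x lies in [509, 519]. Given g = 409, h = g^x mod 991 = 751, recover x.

Compute 409^509 mod 991 = 707, then multiply by 409 repeatedly:
  409^509=707  409^510=782  409^511=736  409^512=751
Found 751 at exponent 512.

512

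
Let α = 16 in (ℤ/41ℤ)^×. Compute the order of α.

5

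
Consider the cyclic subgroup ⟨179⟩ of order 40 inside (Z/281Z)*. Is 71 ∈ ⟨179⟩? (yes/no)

71 ∈ ⟨179⟩ iff 71^40 ≡ 1 (mod 281), since |⟨179⟩| = 40.
71^40 mod 281 = 79.
Since 79 ≠ 1, 71 does not lie in the subgroup.

no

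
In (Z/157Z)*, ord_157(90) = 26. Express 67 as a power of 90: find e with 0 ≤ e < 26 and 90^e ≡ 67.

14

Successive powers of 90 modulo 157:
  90^0=1  90^1=90  90^2=93  90^3=49  90^4=14  90^5=4
  90^6=46  90^7=58  90^8=39  90^9=56  90^10=16  90^11=27
  90^12=75  90^13=156  90^14=67
So 90^14 ≡ 67 (mod 157), giving e = 14.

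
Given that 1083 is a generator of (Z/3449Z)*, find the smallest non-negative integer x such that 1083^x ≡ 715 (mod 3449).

2703

Baby-step giant-step with m = ceil(sqrt(3448)) = 59.
Baby table (1083^j mod 3449 for j=0..58):
  0:1  1:1083  2:229  3:3128  4:706  5:2369  6:3020  7:1008
  8:1780  9:3198  10:638  11:1154  12:1244  13:2142  14:2058  15:760
  16:2218  17:1590  18:919  19:1965  20:62  21:1615  22:402  23:792
  24:2384  25:2020  26:994  27:414  28:3441  29:1683  30:1617  31:2568
  32:1250  33:1742  34:3432  35:2283  36:3005  37:2008  38:1794  39:1115
  40:395  41:109  42:781  43:818  44:2950  45:1076  46:2995  47:1525
  48:2953  49:876  50:233  51:562  52:1622  53:1085  54:2395  55:137
  56:64  57:332  58:860
Giant step factor: 1083^(-59) ≡ 23 (mod 3449).
Scan 715·23^i mod 3449 for i = 0, 1, …:
  i=0: 715   i=1: 2649   i=2: 2294   i=3: 1027
  i=4: 2927   i=5: 1790   i=6: 3231   i=7: 1884
  i=8: 1944   i=9: 3324     …   i=44: 1478
  i=45: 2953
Match at i=45, j=48: x = 45·59 + 48 = 2703.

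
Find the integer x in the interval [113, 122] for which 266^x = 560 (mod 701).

Compute 266^113 mod 701 = 350, then multiply by 266 repeatedly:
  266^113=350  266^114=568  266^115=373  266^116=377  266^117=39
  266^118=560
Found 560 at exponent 118.

118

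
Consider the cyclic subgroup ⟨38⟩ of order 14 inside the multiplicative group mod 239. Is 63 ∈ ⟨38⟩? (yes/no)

no

⟨38⟩ has order 14; its elements mod 239 are {1, 10, 24, 38, 44, 98, 100, 139, 141, 195, 201, 215, 229, 238}.
63 is not in this set.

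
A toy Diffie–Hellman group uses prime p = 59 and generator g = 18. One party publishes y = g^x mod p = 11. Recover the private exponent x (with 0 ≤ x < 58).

37

Baby-step giant-step with m = ceil(sqrt(58)) = 8.
Baby table (18^j mod 59 for j=0..7):
  0:1  1:18  2:29  3:50  4:15  5:34  6:22  7:42
Giant step factor: 18^(-8) ≡ 16 (mod 59).
Scan 11·16^i mod 59 for i = 0, 1, …:
  i=0: 11   i=1: 58   i=2: 43   i=3: 39
  i=4: 34
Match at i=4, j=5: x = 4·8 + 5 = 37.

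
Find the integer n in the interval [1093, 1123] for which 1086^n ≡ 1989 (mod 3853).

1112

Compute 1086^1093 mod 3853 = 1106, then multiply by 1086 repeatedly:
  1086^1093=1106  1086^1094=2833  1086^1095=1944  1086^1096=3593  1086^1097=2762
  1086^1098=1898  1086^1099=3726  1086^1100=786  1086^1101=2083  1086^1102=427
  1086^1103=1362  1086^1104=3433  1086^1105=2387  1086^1106=3066  1086^1107=684
  1086^1108=3048  1086^1109=401  1086^1110=97  1086^1111=1311  1086^1112=1989
Found 1989 at exponent 1112.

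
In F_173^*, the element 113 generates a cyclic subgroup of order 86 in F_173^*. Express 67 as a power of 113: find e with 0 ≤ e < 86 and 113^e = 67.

Baby-step giant-step with m = ceil(sqrt(86)) = 10.
Baby table (113^j mod 173 for j=0..9):
  0:1  1:113  2:140  3:77  4:51  5:54  6:47  7:121
  8:6  9:159
Giant step factor: 113^(-10) ≡ 83 (mod 173).
Scan 67·83^i mod 173 for i = 0, 1, …:
  i=0: 67   i=1: 25   i=2: 172   i=3: 90
  i=4: 31   i=5: 151   i=6: 77
Match at i=6, j=3: e = 6·10 + 3 = 63.

63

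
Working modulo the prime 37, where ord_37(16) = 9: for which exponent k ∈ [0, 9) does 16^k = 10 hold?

6

Successive powers of 16 modulo 37:
  16^0=1  16^1=16  16^2=34  16^3=26  16^4=9  16^5=33
  16^6=10
So 16^6 ≡ 10 (mod 37), giving k = 6.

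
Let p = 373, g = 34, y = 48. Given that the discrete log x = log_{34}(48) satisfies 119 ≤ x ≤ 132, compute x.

Compute 34^119 mod 373 = 105, then multiply by 34 repeatedly:
  34^119=105  34^120=213  34^121=155  34^122=48
Found 48 at exponent 122.

122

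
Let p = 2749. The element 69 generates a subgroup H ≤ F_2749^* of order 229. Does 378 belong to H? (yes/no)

yes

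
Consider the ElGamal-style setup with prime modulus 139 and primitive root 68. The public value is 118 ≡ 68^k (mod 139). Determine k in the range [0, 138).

4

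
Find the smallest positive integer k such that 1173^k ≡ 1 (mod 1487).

743

The order of 1173 must divide p − 1 = 1486 = 2 · 743.
Divisors: 1, 2, 743, 1486.
Check each in increasing order: 1173^1 ≡ 1173;  1173^2 ≡ 454;  1173^743 ≡ 1.
Smallest exponent giving 1 is 743.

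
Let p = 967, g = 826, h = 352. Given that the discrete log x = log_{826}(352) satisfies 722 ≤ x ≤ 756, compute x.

Compute 826^722 mod 967 = 779, then multiply by 826 repeatedly:
  826^722=779  826^723=399  826^724=794  826^725=218  826^726=206
  826^727=931  826^728=241  826^729=831  826^730=803  826^731=883
  826^732=240  826^733=5  826^734=262  826^735=771  826^736=560
  826^737=334  826^738=289  826^739=832  826^740=662  826^741=457
  826^742=352
Found 352 at exponent 742.

742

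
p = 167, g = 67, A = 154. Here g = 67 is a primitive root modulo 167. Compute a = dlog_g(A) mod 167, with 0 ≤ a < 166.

Baby-step giant-step with m = ceil(sqrt(166)) = 13.
Baby table (67^j mod 167 for j=0..12):
  0:1  1:67  2:147  3:163  4:66  5:80  6:16  7:70
  8:14  9:103  10:54  11:111  12:89
Giant step factor: 67^(-13) ≡ 92 (mod 167).
Scan 154·92^i mod 167 for i = 0, 1, …:
  i=0: 154   i=1: 140   i=2: 21   i=3: 95
  i=4: 56   i=5: 142   i=6: 38   i=7: 156
  i=8: 157   i=9: 82   i=10: 29   i=11: 163
Match at i=11, j=3: a = 11·13 + 3 = 146.

146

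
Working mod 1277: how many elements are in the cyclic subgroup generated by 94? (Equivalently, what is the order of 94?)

The order of 94 must divide p − 1 = 1276 = 2^2 · 11 · 29.
Divisors: 1, 2, 4, 11, 22, 29, 44, 58, 116, 319, 638, 1276.
Check each in increasing order: 94^1 ≡ 94;  94^2 ≡ 1174;  94^4 ≡ 393;  94^11 ≡ 721;  94^22 ≡ 102;  94^29 ≡ 850;  94^44 ≡ 188;  94^58 ≡ 995;  94^116 ≡ 350;  94^319 ≡ 1164;  94^638 ≡ 1276;  94^1276 ≡ 1.
Smallest exponent giving 1 is 1276.

1276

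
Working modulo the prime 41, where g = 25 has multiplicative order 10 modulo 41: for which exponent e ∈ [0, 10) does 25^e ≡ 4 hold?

3

Successive powers of 25 modulo 41:
  25^0=1  25^1=25  25^2=10  25^3=4
So 25^3 ≡ 4 (mod 41), giving e = 3.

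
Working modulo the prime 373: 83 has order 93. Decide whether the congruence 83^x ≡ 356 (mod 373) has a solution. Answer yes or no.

yes

356 ∈ ⟨83⟩ iff 356^93 ≡ 1 (mod 373), since |⟨83⟩| = 93.
356^93 mod 373 = 1.
Since 1 = 1, 356 lies in the subgroup.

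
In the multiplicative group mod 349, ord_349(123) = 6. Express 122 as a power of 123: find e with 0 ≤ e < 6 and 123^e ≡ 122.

Successive powers of 123 modulo 349:
  123^0=1  123^1=123  123^2=122
So 123^2 ≡ 122 (mod 349), giving e = 2.

2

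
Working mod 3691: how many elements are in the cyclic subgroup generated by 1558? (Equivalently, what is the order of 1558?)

1845

The order of 1558 must divide p − 1 = 3690 = 2 · 3^2 · 5 · 41.
Divisors: 1, 2, 3, 5, 6, 9, 10, 15, 18, 30, 41, 45, 82, 90, 123, 205, 246, 369, 410, 615, 738, 1230, 1845, 3690.
Check each in increasing order: 1558^1 ≡ 1558;  1558^2 ≡ 2377;  1558^3 ≡ 1293;  1558^5 ≡ 2549;  1558^6 ≡ 3517;  1558^9 ≡ 169;  1558^10 ≡ 1241;  1558^15 ≡ 122;  1558^18 ≡ 2724;  1558^30 ≡ 120;  1558^41 ≡ 1100;  1558^45 ≡ 3567;  1558^82 ≡ 3043;  1558^90 ≡ 612;  1558^123 ≡ 3254;  1558^205 ≡ 2660;  1558^246 ≡ 2728;  1558^369 ≡ 57;  1558^410 ≡ 3644;  1558^615 ≡ 474;  1558^738 ≡ 3249;  1558^1230 ≡ 3216;  1558^1845 ≡ 1.
Smallest exponent giving 1 is 1845.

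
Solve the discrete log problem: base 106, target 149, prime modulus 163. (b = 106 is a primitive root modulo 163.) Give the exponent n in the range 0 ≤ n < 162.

29

Successive powers of 106 modulo 163:
  106^0=1  106^1=106  106^2=152  106^3=138  106^4=121  106^5=112
  106^6=136  106^7=72  106^8=134  106^9=23  106^10=156  106^11=73
  106^12=77  106^13=12  106^14=131  106^15=31  106^16=26  106^17=148
  106^18=40  106^19=2  106^20=49  106^21=141  106^22=113  106^23=79
  106^24=61  106^25=109  106^26=144  106^27=105  106^28=46  106^29=149
So 106^29 ≡ 149 (mod 163), giving n = 29.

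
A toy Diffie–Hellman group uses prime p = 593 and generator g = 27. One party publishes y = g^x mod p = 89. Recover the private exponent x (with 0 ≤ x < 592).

523

Baby-step giant-step with m = ceil(sqrt(592)) = 25.
Baby table (27^j mod 593 for j=0..24):
  0:1  1:27  2:136  3:114  4:113  5:86  6:543  7:429
  8:316  9:230  10:280  11:444  12:128  13:491  14:211  15:360
  16:232  17:334  18:123  19:356  20:124  21:383  22:260  23:497
  24:373
Giant step factor: 27^(-25) ≡ 415 (mod 593).
Scan 89·415^i mod 593 for i = 0, 1, …:
  i=0: 89   i=1: 169   i=2: 161   i=3: 399
  i=4: 138   i=5: 342   i=6: 203   i=7: 39
  i=8: 174   i=9: 457     …   i=19: 367
  i=20: 497
Match at i=20, j=23: x = 20·25 + 23 = 523.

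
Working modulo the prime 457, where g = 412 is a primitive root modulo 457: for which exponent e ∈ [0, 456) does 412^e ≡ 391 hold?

Baby-step giant-step with m = ceil(sqrt(456)) = 22.
Baby table (412^j mod 457 for j=0..21):
  0:1  1:412  2:197  3:275  4:421  5:249  6:220  7:154
  8:382  9:176  10:306  11:397  12:415  13:62  14:409  15:332
  16:141  17:53  18:357  19:387  20:408  21:377
Giant step factor: 412^(-22) ≡ 204 (mod 457).
Scan 391·204^i mod 457 for i = 0, 1, …:
  i=0: 391   i=1: 246   i=2: 371   i=3: 279
  i=4: 248   i=5: 322   i=6: 337   i=7: 198
  i=8: 176
Match at i=8, j=9: e = 8·22 + 9 = 185.

185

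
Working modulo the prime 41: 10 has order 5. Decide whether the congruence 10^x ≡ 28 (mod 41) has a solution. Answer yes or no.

no

⟨10⟩ has order 5; its elements mod 41 are {1, 10, 16, 18, 37}.
28 is not in this set.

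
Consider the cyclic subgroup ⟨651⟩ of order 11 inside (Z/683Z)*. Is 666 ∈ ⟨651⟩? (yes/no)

no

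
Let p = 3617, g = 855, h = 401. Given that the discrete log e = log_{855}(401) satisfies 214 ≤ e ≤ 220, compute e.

220

Compute 855^214 mod 3617 = 1219, then multiply by 855 repeatedly:
  855^214=1219  855^215=549  855^216=2802  855^217=1256  855^218=3248
  855^219=2801  855^220=401
Found 401 at exponent 220.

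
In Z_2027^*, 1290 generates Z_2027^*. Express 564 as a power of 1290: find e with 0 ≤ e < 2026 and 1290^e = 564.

1713

Baby-step giant-step with m = ceil(sqrt(2026)) = 46.
Baby table (1290^j mod 2027 for j=0..45):
  0:1  1:1290  2:1960  3:731  4:435  5:1698  6:1260  7:1773
  8:714  9:802  10:810  11:995  12:459  13:226  14:1679  15:1074
  16:1019  17:1014  18:645  19:980  20:1379  21:1231  22:849  23:630
  24:1900  25:357  26:401  27:405  28:1511  29:1243  30:113  31:1853
  32:537  33:1523  34:507  35:1336  36:490  37:1703  38:1629  39:1438
  40:315  41:950  42:1192  43:1214  44:1216  45:1769
Giant step factor: 1290^(-46) ≡ 1422 (mod 2027).
Scan 564·1422^i mod 2027 for i = 0, 1, …:
  i=0: 564   i=1: 1343   i=2: 312   i=3: 1778
  i=4: 647   i=5: 1803   i=6: 1738   i=7: 523
  i=8: 1824   i=9: 1195     …   i=36: 1171
  i=37: 995
Match at i=37, j=11: e = 37·46 + 11 = 1713.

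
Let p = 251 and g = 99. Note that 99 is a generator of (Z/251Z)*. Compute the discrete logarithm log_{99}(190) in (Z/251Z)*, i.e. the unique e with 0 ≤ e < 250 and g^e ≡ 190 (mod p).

246

Baby-step giant-step with m = ceil(sqrt(250)) = 16.
Baby table (99^j mod 251 for j=0..15):
  0:1  1:99  2:12  3:184  4:144  5:200  6:222  7:141
  8:154  9:186  10:91  11:224  12:88  13:178  14:52  15:128
Giant step factor: 99^(-16) ≡ 179 (mod 251).
Scan 190·179^i mod 251 for i = 0, 1, …:
  i=0: 190   i=1: 125   i=2: 36   i=3: 169
  i=4: 131   i=5: 106   i=6: 149   i=7: 65
  i=8: 89   i=9: 118     …   i=14: 227
  i=15: 222
Match at i=15, j=6: e = 15·16 + 6 = 246.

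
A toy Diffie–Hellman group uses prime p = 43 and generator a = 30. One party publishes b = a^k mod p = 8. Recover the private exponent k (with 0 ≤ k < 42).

Baby-step giant-step with m = ceil(sqrt(42)) = 7.
Baby table (30^j mod 43 for j=0..6):
  0:1  1:30  2:40  3:39  4:9  5:12  6:16
Giant step factor: 30^(-7) ≡ 37 (mod 43).
Scan 8·37^i mod 43 for i = 0, 1, …:
  i=0: 8   i=1: 38   i=2: 30
Match at i=2, j=1: k = 2·7 + 1 = 15.

15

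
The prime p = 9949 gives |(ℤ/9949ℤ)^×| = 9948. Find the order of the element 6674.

The order of 6674 must divide p − 1 = 9948 = 2^2 · 3 · 829.
Divisors: 1, 2, 3, 4, 6, 12, 829, 1658, 2487, 3316, 4974, 9948.
Check each in increasing order: 6674^1 ≡ 6674;  6674^2 ≡ 603;  6674^3 ≡ 5026;  6674^4 ≡ 5445;  6674^6 ≡ 165;  6674^12 ≡ 7327;  6674^829 ≡ 1359;  6674^1658 ≡ 6316;  6674^2487 ≡ 7406;  6674^3316 ≡ 6315;  6674^4974 ≡ 9948;  6674^9948 ≡ 1.
Smallest exponent giving 1 is 9948.

9948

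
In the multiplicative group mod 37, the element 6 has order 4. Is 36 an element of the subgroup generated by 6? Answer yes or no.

36 ∈ ⟨6⟩ iff 36^4 ≡ 1 (mod 37), since |⟨6⟩| = 4.
36^4 mod 37 = 1.
Since 1 = 1, 36 lies in the subgroup.

yes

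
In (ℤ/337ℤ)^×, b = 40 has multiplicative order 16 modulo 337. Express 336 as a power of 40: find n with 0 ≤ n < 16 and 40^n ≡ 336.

8

Successive powers of 40 modulo 337:
  40^0=1  40^1=40  40^2=252  40^3=307  40^4=148  40^5=191
  40^6=226  40^7=278  40^8=336
So 40^8 ≡ 336 (mod 337), giving n = 8.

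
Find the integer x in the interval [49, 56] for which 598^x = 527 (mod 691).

50

Compute 598^49 mod 691 = 455, then multiply by 598 repeatedly:
  598^49=455  598^50=527
Found 527 at exponent 50.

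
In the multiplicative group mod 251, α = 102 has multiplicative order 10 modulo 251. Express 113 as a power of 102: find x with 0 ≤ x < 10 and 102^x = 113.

2

Successive powers of 102 modulo 251:
  102^0=1  102^1=102  102^2=113
So 102^2 ≡ 113 (mod 251), giving x = 2.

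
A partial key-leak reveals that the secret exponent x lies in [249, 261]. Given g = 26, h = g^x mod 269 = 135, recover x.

253

Compute 26^249 mod 269 = 22, then multiply by 26 repeatedly:
  26^249=22  26^250=34  26^251=77  26^252=119  26^253=135
Found 135 at exponent 253.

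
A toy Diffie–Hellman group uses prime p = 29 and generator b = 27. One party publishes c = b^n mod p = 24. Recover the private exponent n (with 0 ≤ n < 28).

Successive powers of 27 modulo 29:
  27^0=1  27^1=27  27^2=4  27^3=21  27^4=16  27^5=26
  27^6=6  27^7=17  27^8=24
So 27^8 ≡ 24 (mod 29), giving n = 8.

8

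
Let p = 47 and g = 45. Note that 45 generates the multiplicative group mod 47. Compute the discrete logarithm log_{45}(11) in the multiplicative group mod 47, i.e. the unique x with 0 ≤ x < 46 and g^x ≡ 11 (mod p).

Successive powers of 45 modulo 47:
  45^0=1  45^1=45  45^2=4  45^3=39  45^4=16  45^5=15
  45^6=17  45^7=13  45^8=21  45^9=5  45^10=37  45^11=20
  45^12=7  45^13=33  45^14=28  45^15=38  45^16=18  45^17=11
So 45^17 ≡ 11 (mod 47), giving x = 17.

17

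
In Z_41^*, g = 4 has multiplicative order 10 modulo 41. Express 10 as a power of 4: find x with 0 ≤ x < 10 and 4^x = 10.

Successive powers of 4 modulo 41:
  4^0=1  4^1=4  4^2=16  4^3=23  4^4=10
So 4^4 ≡ 10 (mod 41), giving x = 4.

4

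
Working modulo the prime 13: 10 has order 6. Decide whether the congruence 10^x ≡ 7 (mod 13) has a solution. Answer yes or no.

no

⟨10⟩ has order 6; its elements mod 13 are {1, 3, 4, 9, 10, 12}.
7 is not in this set.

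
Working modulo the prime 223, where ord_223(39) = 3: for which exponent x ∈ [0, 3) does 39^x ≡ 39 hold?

Successive powers of 39 modulo 223:
  39^0=1  39^1=39
So 39^1 ≡ 39 (mod 223), giving x = 1.

1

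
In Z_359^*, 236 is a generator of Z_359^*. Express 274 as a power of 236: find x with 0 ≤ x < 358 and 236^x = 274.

Baby-step giant-step with m = ceil(sqrt(358)) = 19.
Baby table (236^j mod 359 for j=0..18):
  0:1  1:236  2:51  3:189  4:88  5:305  6:180  7:118
  8:205  9:274  10:44  11:332  12:90  13:59  14:282  15:137
  16:22  17:166  18:45
Giant step factor: 236^(-19) ≡ 213 (mod 359).
Scan 274·213^i mod 359 for i = 0, 1, …:
  i=0: 274
Match at i=0, j=9: x = 0·19 + 9 = 9.

9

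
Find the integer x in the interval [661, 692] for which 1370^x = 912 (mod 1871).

Compute 1370^661 mod 1871 = 813, then multiply by 1370 repeatedly:
  1370^661=813  1370^662=565  1370^663=1327  1370^664=1249  1370^665=1036
  1370^666=1102  1370^667=1714  1370^668=75  1370^669=1716  1370^670=944
  1370^671=419  1370^672=1504  1370^673=509  1370^674=1318  1370^675=145
  1370^676=324  1370^677=453  1370^678=1309  1370^679=912
Found 912 at exponent 679.

679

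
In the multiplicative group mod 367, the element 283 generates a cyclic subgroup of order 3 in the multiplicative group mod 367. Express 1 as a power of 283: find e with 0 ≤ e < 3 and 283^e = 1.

0

Successive powers of 283 modulo 367:
  283^0=1
So 283^0 ≡ 1 (mod 367), giving e = 0.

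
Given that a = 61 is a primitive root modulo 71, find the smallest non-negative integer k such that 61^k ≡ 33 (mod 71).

13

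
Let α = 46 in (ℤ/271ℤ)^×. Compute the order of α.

The order of 46 must divide p − 1 = 270 = 2 · 3^3 · 5.
Divisors: 1, 2, 3, 5, 6, 9, 10, 15, 18, 27, 30, 45, 54, 90, 135, 270.
Check each in increasing order: 46^1 ≡ 46;  46^2 ≡ 219;  46^3 ≡ 47;  46^5 ≡ 266;  46^6 ≡ 41;  46^9 ≡ 30;  46^10 ≡ 25;  46^15 ≡ 146;  46^18 ≡ 87;  46^27 ≡ 171;  46^30 ≡ 178;  46^45 ≡ 243;  46^54 ≡ 244;  46^90 ≡ 242;  46^135 ≡ 270;  46^270 ≡ 1.
Smallest exponent giving 1 is 270.

270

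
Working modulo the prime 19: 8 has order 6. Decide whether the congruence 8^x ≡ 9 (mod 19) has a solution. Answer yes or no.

no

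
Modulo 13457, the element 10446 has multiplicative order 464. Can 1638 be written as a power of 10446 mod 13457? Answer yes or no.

1638 ∈ ⟨10446⟩ iff 1638^464 ≡ 1 (mod 13457), since |⟨10446⟩| = 464.
1638^464 mod 13457 = 1.
Since 1 = 1, 1638 lies in the subgroup.

yes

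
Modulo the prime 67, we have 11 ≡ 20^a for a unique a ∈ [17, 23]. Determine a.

Compute 20^17 mod 67 = 28, then multiply by 20 repeatedly:
  20^17=28  20^18=24  20^19=11
Found 11 at exponent 19.

19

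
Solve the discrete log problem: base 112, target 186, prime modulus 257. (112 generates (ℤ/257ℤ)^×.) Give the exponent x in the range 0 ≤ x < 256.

Baby-step giant-step with m = ceil(sqrt(256)) = 16.
Baby table (112^j mod 257 for j=0..15):
  0:1  1:112  2:208  3:166  4:88  5:90  6:57  7:216
  8:34  9:210  10:133  11:247  12:165  13:233  14:139  15:148
Giant step factor: 112^(-16) ≡ 255 (mod 257).
Scan 186·255^i mod 257 for i = 0, 1, …:
  i=0: 186   i=1: 142   i=2: 230   i=3: 54
  i=4: 149   i=5: 216
Match at i=5, j=7: x = 5·16 + 7 = 87.

87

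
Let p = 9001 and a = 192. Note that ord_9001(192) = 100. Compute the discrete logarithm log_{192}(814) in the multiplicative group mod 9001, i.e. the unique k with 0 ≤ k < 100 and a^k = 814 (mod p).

Baby-step giant-step with m = ceil(sqrt(100)) = 10.
Baby table (192^j mod 9001 for j=0..9):
  0:1  1:192  2:860  3:3102  4:1518  5:3424  6:335  7:1313
  8:68  9:4055
Giant step factor: 192^(-10) ≡ 6963 (mod 9001).
Scan 814·6963^i mod 9001 for i = 0, 1, …:
  i=0: 814   i=1: 6253   i=2: 1802   i=3: 8933
  i=4: 3569   i=5: 8187   i=6: 2748   i=7: 7199
  i=8: 68
Match at i=8, j=8: k = 8·10 + 8 = 88.

88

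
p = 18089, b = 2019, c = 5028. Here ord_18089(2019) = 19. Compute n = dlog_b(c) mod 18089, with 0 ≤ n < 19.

5

Successive powers of 2019 modulo 18089:
  2019^0=1  2019^1=2019  2019^2=6336  2019^3=3461  2019^4=5405  2019^5=5028
So 2019^5 ≡ 5028 (mod 18089), giving n = 5.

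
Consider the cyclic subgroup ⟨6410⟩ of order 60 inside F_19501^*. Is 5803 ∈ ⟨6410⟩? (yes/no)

no

5803 ∈ ⟨6410⟩ iff 5803^60 ≡ 1 (mod 19501), since |⟨6410⟩| = 60.
5803^60 mod 19501 = 15503.
Since 15503 ≠ 1, 5803 does not lie in the subgroup.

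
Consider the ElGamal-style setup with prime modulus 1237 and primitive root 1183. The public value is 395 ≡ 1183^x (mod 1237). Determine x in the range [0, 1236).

Baby-step giant-step with m = ceil(sqrt(1236)) = 36.
Baby table (1183^j mod 1237 for j=0..35):
  0:1  1:1183  2:442  3:872  4:1155  5:717  6:866  7:242
  8:539  9:582  10:734  11:1185  12:334  13:519  14:425  15:553
  16:1063  17:737  18:1023  19:423  20:661  21:179  22:230  23:1187
  24:226  25:166  26:932  27:389  28:23  29:1232  30:270  31:264
  32:588  33:410  34:126  35:618
Giant step factor: 1183^(-36) ≡ 504 (mod 1237).
Scan 395·504^i mod 1237 for i = 0, 1, …:
  i=0: 395   i=1: 1160   i=2: 776   i=3: 212
  i=4: 466   i=5: 1071   i=6: 452   i=7: 200
  i=8: 603   i=9: 847     …   i=21: 943
  i=22: 264
Match at i=22, j=31: x = 22·36 + 31 = 823.

823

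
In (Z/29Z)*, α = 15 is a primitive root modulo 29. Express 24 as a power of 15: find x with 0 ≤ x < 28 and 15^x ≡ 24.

Successive powers of 15 modulo 29:
  15^0=1  15^1=15  15^2=22  15^3=11  15^4=20  15^5=10
  15^6=5  15^7=17  15^8=23  15^9=26  15^10=13  15^11=21
  15^12=25  15^13=27  15^14=28  15^15=14  15^16=7  15^17=18
  15^18=9  15^19=19  15^20=24
So 15^20 ≡ 24 (mod 29), giving x = 20.

20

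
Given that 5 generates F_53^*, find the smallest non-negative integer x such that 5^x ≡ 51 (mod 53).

5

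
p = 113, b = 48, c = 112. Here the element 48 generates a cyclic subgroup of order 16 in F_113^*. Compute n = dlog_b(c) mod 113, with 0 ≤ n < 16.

Successive powers of 48 modulo 113:
  48^0=1  48^1=48  48^2=44  48^3=78  48^4=15  48^5=42
  48^6=95  48^7=40  48^8=112
So 48^8 ≡ 112 (mod 113), giving n = 8.

8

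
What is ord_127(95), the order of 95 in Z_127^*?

14

The order of 95 must divide p − 1 = 126 = 2 · 3^2 · 7.
Divisors: 1, 2, 3, 6, 7, 9, 14, 18, 21, 42, 63, 126.
Check each in increasing order: 95^1 ≡ 95;  95^2 ≡ 8;  95^3 ≡ 125;  95^6 ≡ 4;  95^7 ≡ 126;  95^9 ≡ 119;  95^14 ≡ 1.
Smallest exponent giving 1 is 14.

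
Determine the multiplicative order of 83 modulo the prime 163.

81

The order of 83 must divide p − 1 = 162 = 2 · 3^4.
Divisors: 1, 2, 3, 6, 9, 18, 27, 54, 81, 162.
Check each in increasing order: 83^1 ≡ 83;  83^2 ≡ 43;  83^3 ≡ 146;  83^6 ≡ 126;  83^9 ≡ 140;  83^18 ≡ 40;  83^27 ≡ 58;  83^54 ≡ 104;  83^81 ≡ 1.
Smallest exponent giving 1 is 81.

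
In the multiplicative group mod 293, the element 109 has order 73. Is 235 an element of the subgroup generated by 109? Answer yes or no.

235 ∈ ⟨109⟩ iff 235^73 ≡ 1 (mod 293), since |⟨109⟩| = 73.
235^73 mod 293 = 1.
Since 1 = 1, 235 lies in the subgroup.

yes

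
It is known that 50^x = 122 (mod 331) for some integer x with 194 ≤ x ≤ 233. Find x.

212

Compute 50^194 mod 331 = 14, then multiply by 50 repeatedly:
  50^194=14  50^195=38  50^196=245  50^197=3  50^198=150
  50^199=218  50^200=308  50^201=174  50^202=94  50^203=66
  50^204=321  50^205=162  50^206=156  50^207=187  50^208=82
  50^209=128  50^210=111  50^211=254  50^212=122
Found 122 at exponent 212.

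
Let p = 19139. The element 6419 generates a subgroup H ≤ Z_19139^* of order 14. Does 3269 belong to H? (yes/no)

3269 ∈ ⟨6419⟩ iff 3269^14 ≡ 1 (mod 19139), since |⟨6419⟩| = 14.
3269^14 mod 19139 = 17300.
Since 17300 ≠ 1, 3269 does not lie in the subgroup.

no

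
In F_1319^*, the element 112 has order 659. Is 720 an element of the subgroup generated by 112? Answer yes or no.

yes

720 ∈ ⟨112⟩ iff 720^659 ≡ 1 (mod 1319), since |⟨112⟩| = 659.
720^659 mod 1319 = 1.
Since 1 = 1, 720 lies in the subgroup.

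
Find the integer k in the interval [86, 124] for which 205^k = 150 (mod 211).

Compute 205^86 mod 211 = 16, then multiply by 205 repeatedly:
  205^86=16  205^87=115  205^88=154  205^89=131  205^90=58
  205^91=74  205^92=189  205^93=132  205^94=52  205^95=110
  205^96=184  205^97=162  205^98=83  205^99=135  205^100=34
  205^101=7  205^102=169  205^103=41  205^104=176  205^105=210
  205^106=6  205^107=175  205^108=5  205^109=181  205^110=180
  205^111=186  205^112=150
Found 150 at exponent 112.

112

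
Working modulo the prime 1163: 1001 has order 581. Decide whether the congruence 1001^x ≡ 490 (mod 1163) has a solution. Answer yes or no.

490 ∈ ⟨1001⟩ iff 490^581 ≡ 1 (mod 1163), since |⟨1001⟩| = 581.
490^581 mod 1163 = 1.
Since 1 = 1, 490 lies in the subgroup.

yes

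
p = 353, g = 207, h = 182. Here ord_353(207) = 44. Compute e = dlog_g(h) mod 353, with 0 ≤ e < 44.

31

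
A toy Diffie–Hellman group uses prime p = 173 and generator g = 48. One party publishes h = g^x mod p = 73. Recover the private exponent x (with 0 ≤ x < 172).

22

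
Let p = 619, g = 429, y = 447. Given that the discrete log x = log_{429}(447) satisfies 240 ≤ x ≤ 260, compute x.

Compute 429^240 mod 619 = 293, then multiply by 429 repeatedly:
  429^240=293  429^241=40  429^242=447
Found 447 at exponent 242.

242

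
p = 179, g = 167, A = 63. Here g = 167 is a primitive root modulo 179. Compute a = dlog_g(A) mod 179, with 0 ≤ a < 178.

171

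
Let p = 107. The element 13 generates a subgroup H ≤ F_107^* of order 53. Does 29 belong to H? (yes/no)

29 ∈ ⟨13⟩ iff 29^53 ≡ 1 (mod 107), since |⟨13⟩| = 53.
29^53 mod 107 = 1.
Since 1 = 1, 29 lies in the subgroup.

yes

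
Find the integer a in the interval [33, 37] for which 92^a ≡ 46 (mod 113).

Compute 92^33 mod 113 = 34, then multiply by 92 repeatedly:
  92^33=34  92^34=77  92^35=78  92^36=57  92^37=46
Found 46 at exponent 37.

37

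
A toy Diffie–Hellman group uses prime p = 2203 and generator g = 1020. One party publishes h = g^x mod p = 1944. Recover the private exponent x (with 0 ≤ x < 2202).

Baby-step giant-step with m = ceil(sqrt(2202)) = 47.
Baby table (1020^j mod 2203 for j=0..46):
  0:1  1:1020  2:584  3:870  4:1794  5:1390  6:1271  7:1056
  8:2056  9:2067  10:69  11:2087  12:642  13:549  14:418  15:1181
  16:1782  17:165  18:872  19:1631  20:355  21:808  22:238  23:430
  24:203  25:2181  26:1793  27:370  28:687  29:186  30:262  31:677
  32:1001  33:1031  34:789  35:685  36:349  37:1297  38:1140  39:1819
  40:454  41:450  42:776  43:643  44:1569  45:1002  46:2051
Giant step factor: 1020^(-47) ≡ 284 (mod 2203).
Scan 1944·284^i mod 2203 for i = 0, 1, …:
  i=0: 1944   i=1: 1346   i=2: 1145   i=3: 1339
  i=4: 1360   i=5: 715   i=6: 384   i=7: 1109
  i=8: 2130   i=9: 1298     …   i=29: 266
  i=30: 642
Match at i=30, j=12: x = 30·47 + 12 = 1422.

1422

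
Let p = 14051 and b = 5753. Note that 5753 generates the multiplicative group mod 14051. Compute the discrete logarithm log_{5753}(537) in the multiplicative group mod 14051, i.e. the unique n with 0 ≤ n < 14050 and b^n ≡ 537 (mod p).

4797

Baby-step giant-step with m = ceil(sqrt(14050)) = 119.
Baby table (5753^j mod 14051 for j=0..118):
  0:1  1:5753  2:6904  3:10586  4:4224  5:6493  6:6671  7:4982
  8:11457  9:12931  10:6049  11:9621  12:2724  13:4307  14:6258  15:3612
  16:12458  17:10774  18:3861  19:11753  20:1597  21:12238  22:9704  23:2489
  24:1248  25:13734  26:2929  27:3388  28:2427  29:9888  30:7216  31:6994
  32:8469  33:7340  34:3765  35:7454  36:13261  37:7654  38:11679  39:11456
  40:7178  41:13196  42:13086  43:12551  44:11865  45:13638  46:12681  47:1001
  48:11894  49:11863  50:2132  51:12924  52:7931  53:3446  54:12928  55:2841
  56:2960  57:13119  58:5686  59:830  60:11701  61:11563  62:4505  63:7221
  64:7657  65:836  66:4066  67:10834  68:11817  69:4463  70:4462  71:12760
  72:5856  73:9321  74:5097  75:12655  76:5984  77:1002  78:3596  79:4716
  80:12718  81:3097  82:373  83:10117  84:3859  85:247  86:1840  87:5117
  88:1256  89:3554  90:1957  91:3770  92:8117  93:5628  94:4380  95:4697
  96:1768  97:12431  98:10004  99:116  100:6951  101:14008  102:5539  103:12250
  104:8485  105:1031  106:1821  107:8218  108:10590  109:13185  110:6007  111:6862
  112:7827  113:9327  114:11513  115:11926  116:13296  117:12295  118:401
Giant step factor: 5753^(-119) ≡ 6746 (mod 14051).
Scan 537·6746^i mod 14051 for i = 0, 1, …:
  i=0: 537   i=1: 11495   i=2: 11852   i=3: 3402
  i=4: 4609   i=5: 11502   i=6: 2870   i=7: 12793
  i=8: 336   i=9: 4445     …   i=39: 4296
  i=40: 7654
Match at i=40, j=37: n = 40·119 + 37 = 4797.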